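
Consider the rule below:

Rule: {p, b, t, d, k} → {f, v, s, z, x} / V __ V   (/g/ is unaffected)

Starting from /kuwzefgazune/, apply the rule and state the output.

kuwzefgazune

No segment of /kuwzefgazune/ meets the structural description of the rule, so the form surfaces unchanged.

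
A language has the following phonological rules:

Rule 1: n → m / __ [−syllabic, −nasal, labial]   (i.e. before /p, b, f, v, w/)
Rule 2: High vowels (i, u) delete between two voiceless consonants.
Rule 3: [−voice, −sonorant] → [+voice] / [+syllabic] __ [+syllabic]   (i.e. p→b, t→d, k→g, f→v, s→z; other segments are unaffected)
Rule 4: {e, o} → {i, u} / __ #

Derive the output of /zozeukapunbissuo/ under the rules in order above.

Rule 1 (nasal place assimilation): /n/ precedes the labial consonant /b/, so it assimilates in place to [m]. /zozeukapunbissuo/ → zozeukapumbissuo.
Rule 2 (high vowel syncope): no segment meets the environment; /zozeukapumbissuo/ is unchanged.
Rule 3 (intervocalic voicing): /k/ is a voiceless obstruent between vowels /u/ and /a/, so it voices to [g]. /p/ is a voiceless obstruent between vowels /a/ and /u/, so it voices to [b]. /zozeukapumbissuo/ → zozeugabumbissuo.
Rule 4 (final vowel raising): /o/ is a mid vowel in word-final position, so it raises to [u]. /zozeugabumbissuo/ → zozeugabumbissuu.

zozeugabumbissuu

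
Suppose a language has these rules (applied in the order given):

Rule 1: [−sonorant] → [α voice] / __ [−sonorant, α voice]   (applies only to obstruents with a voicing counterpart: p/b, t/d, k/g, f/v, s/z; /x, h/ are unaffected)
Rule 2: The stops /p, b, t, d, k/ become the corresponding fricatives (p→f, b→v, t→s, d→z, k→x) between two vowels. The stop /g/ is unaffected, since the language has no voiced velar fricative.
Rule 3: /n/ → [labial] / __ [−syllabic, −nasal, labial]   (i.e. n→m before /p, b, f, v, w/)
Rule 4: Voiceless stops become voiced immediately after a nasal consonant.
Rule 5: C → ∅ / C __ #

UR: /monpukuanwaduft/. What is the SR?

mombuxuamwazuf

Rule 1 (regressive voicing assimilation): no segment meets the environment; /monpukuanwaduft/ is unchanged.
Rule 2 (intervocalic spirantization): /k/ is a stop between vowels /u/ and /u/, so it spirantizes to the fricative [x]. /d/ is a stop between vowels /a/ and /u/, so it spirantizes to the fricative [z]. /monpukuanwaduft/ → monpuxuanwazuft.
Rule 3 (nasal place assimilation): /n/ precedes the labial consonant /p/, so it assimilates in place to [m]. /n/ precedes the labial consonant /w/, so it assimilates in place to [m]. /monpuxuanwazuft/ → mompuxuamwazuft.
Rule 4 (post-nasal voicing): /p/ is a voiceless stop immediately after the nasal /m/, so it voices to [b]. /mompuxuamwazuft/ → mombuxuamwazuft.
Rule 5 (final cluster simplification): /t/ is the second consonant of a word-final cluster /ft/, so it deletes. /mombuxuamwazuft/ → mombuxuamwazuf.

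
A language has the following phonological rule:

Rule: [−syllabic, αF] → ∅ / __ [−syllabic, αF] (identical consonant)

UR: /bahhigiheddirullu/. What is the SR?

/hh/ is a geminate; the first /h/ deletes.
/dd/ is a geminate; the first /d/ deletes.
/ll/ is a geminate; the first /l/ deletes.
The other instances of /b/, /h/, /g/, /d/, /r/, /l/ do not occur in the required environment and remain unchanged.
Surface form: [bahigihedirulu].

bahigihedirulu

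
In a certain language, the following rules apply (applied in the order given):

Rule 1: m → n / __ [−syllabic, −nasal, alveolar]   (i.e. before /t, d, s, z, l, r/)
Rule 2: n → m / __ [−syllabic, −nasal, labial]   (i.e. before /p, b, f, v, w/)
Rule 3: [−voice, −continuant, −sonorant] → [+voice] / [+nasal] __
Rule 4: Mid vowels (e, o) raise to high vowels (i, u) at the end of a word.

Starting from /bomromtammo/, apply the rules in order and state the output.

Rule 1 (nasal place assimilation): /m/ precedes the alveolar consonant /r/, so it assimilates in place to [n]. /m/ precedes the alveolar consonant /t/, so it assimilates in place to [n]. /bomromtammo/ → bonrontammo.
Rule 2 (nasal place assimilation): no segment meets the environment; /bonrontammo/ is unchanged.
Rule 3 (post-nasal voicing): /t/ is a voiceless stop immediately after the nasal /n/, so it voices to [d]. /bonrontammo/ → bonrondammo.
Rule 4 (final vowel raising): /o/ is a mid vowel in word-final position, so it raises to [u]. /bonrondammo/ → bonrondammu.

bonrondammu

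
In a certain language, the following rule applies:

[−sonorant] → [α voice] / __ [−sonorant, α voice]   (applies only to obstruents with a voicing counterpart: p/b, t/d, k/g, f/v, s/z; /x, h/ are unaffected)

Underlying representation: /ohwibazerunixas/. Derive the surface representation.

ohwibazerunixas

No segment of /ohwibazerunixas/ meets the structural description of the rule, so the form surfaces unchanged.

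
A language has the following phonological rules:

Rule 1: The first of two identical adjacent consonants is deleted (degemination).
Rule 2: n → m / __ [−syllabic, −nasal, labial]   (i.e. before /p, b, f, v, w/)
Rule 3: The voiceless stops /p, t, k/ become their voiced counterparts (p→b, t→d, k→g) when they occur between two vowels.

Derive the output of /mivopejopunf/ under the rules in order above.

mivobejobumf

Rule 1 (degemination): no segment meets the environment; /mivopejopunf/ is unchanged.
Rule 2 (nasal place assimilation): /n/ precedes the labial consonant /f/, so it assimilates in place to [m]. /mivopejopunf/ → mivopejopumf.
Rule 3 (intervocalic voicing): /p/ is a voiceless stop between vowels /o/ and /e/, so it voices to [b]. /p/ is a voiceless stop between vowels /o/ and /u/, so it voices to [b]. /mivopejopumf/ → mivobejobumf.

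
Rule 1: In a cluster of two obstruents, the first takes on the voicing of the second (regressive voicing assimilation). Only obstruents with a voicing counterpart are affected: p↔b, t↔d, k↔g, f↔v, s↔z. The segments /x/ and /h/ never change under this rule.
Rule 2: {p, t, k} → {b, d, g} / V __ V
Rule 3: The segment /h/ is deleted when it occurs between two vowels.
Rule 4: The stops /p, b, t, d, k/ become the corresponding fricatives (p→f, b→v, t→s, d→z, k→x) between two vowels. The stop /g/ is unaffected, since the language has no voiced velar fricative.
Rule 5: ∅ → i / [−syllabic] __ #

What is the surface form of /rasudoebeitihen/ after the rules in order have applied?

rasuzoeveizieni

Rule 1 (regressive voicing assimilation): no segment meets the environment; /rasudoebeitihen/ is unchanged.
Rule 2 (intervocalic voicing): /t/ is a voiceless stop between vowels /i/ and /i/, so it voices to [d]. /rasudoebeitihen/ → rasudoebeidihen.
Rule 3 (intervocalic h-deletion): /h/ occurs between vowels /i/ and /e/, so it deletes. /rasudoebeidihen/ → rasudoebeidien.
Rule 4 (intervocalic spirantization): /d/ is a stop between vowels /u/ and /o/, so it spirantizes to the fricative [z]. /b/ is a stop between vowels /e/ and /e/, so it spirantizes to the fricative [v]. /d/ is a stop between vowels /i/ and /i/, so it spirantizes to the fricative [z]. /rasudoebeidien/ → rasuzoeveizien.
Rule 5 (final i-epenthesis): the form ends in the consonant /n/, so [i] is inserted word-finally. /rasuzoeveizien/ → rasuzoeveizieni.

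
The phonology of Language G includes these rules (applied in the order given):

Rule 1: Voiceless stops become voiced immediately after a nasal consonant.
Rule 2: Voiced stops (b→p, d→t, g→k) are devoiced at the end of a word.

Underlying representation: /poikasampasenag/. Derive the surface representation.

Rule 1 (post-nasal voicing): /p/ is a voiceless stop immediately after the nasal /m/, so it voices to [b]. /poikasampasenag/ → poikasambasenag.
Rule 2 (final devoicing): /g/ is a voiced stop in word-final position, so it devoices to [k]. /poikasambasenag/ → poikasambasenak.

poikasambasenak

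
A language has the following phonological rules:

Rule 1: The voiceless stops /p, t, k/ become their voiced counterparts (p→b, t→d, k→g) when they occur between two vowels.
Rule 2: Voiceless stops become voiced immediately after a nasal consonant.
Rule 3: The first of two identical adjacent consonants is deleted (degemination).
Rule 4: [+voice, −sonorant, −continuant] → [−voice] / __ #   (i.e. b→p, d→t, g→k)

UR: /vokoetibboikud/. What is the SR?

Rule 1 (intervocalic voicing): /k/ is a voiceless stop between vowels /o/ and /o/, so it voices to [g]. /t/ is a voiceless stop between vowels /e/ and /i/, so it voices to [d]. /k/ is a voiceless stop between vowels /i/ and /u/, so it voices to [g]. /vokoetibboikud/ → vogoedibboigud.
Rule 2 (post-nasal voicing): no segment meets the environment; /vogoedibboigud/ is unchanged.
Rule 3 (degemination): /bb/ is a geminate; the first /b/ deletes. /vogoedibboigud/ → vogoediboigud.
Rule 4 (final devoicing): /d/ is a voiced stop in word-final position, so it devoices to [t]. /vogoediboigud/ → vogoediboigut.

vogoediboigut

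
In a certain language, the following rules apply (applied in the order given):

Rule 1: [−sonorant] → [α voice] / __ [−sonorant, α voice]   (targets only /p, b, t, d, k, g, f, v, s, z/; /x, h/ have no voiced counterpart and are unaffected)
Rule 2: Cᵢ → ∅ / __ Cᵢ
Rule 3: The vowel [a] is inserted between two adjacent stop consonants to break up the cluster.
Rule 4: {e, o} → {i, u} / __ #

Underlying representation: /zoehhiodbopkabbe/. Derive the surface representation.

Rule 1 (regressive voicing assimilation): no segment meets the environment; /zoehhiodbopkabbe/ is unchanged.
Rule 2 (degemination): /hh/ is a geminate; the first /h/ deletes. /bb/ is a geminate; the first /b/ deletes. /zoehhiodbopkabbe/ → zoehiodbopkabe.
Rule 3 (stop-cluster a-epenthesis): /d/ and /b/ form a stop–stop cluster, so [a] is inserted between them. /p/ and /k/ form a stop–stop cluster, so [a] is inserted between them. /zoehiodbopkabe/ → zoehiodabopakabe.
Rule 4 (final vowel raising): /e/ is a mid vowel in word-final position, so it raises to [i]. /zoehiodabopakabe/ → zoehiodabopakabi.

zoehiodabopakabi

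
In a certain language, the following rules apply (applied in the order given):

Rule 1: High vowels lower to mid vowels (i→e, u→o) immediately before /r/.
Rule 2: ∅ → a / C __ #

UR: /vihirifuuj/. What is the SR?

viherifuuja

Rule 1 (pre-rhotic lowering): /i/ is a high vowel immediately before /r/, so it lowers to [e]. /vihirifuuj/ → viherifuuj.
Rule 2 (final a-epenthesis): the form ends in the consonant /j/, so [a] is inserted word-finally. /viherifuuj/ → viherifuuja.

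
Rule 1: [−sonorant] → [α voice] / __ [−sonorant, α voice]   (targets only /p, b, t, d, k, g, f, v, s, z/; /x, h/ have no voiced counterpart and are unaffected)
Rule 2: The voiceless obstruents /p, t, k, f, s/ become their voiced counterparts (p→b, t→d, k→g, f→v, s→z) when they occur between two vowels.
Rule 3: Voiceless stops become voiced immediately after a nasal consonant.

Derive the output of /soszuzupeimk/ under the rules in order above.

sozzuzubeimg

Rule 1 (regressive voicing assimilation): /s/ precedes the voiced obstruent /z/, so it voices to [z] by assimilation. /soszuzupeimk/ → sozzuzupeimk.
Rule 2 (intervocalic voicing): /p/ is a voiceless obstruent between vowels /u/ and /e/, so it voices to [b]. /sozzuzupeimk/ → sozzuzubeimk.
Rule 3 (post-nasal voicing): /k/ is a voiceless stop immediately after the nasal /m/, so it voices to [g]. /sozzuzubeimk/ → sozzuzubeimg.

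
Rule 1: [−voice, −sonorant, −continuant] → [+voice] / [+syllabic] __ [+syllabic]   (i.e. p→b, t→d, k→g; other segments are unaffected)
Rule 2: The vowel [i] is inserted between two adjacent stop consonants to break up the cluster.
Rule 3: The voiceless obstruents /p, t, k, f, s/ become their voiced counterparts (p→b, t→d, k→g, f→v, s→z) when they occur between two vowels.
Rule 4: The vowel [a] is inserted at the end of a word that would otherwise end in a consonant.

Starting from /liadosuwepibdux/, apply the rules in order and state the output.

liadozuwebibiduxa

Rule 1 (intervocalic voicing): /p/ is a voiceless stop between vowels /e/ and /i/, so it voices to [b]. /liadosuwepibdux/ → liadosuwebibdux.
Rule 2 (stop-cluster i-epenthesis): /b/ and /d/ form a stop–stop cluster, so [i] is inserted between them. /liadosuwebibdux/ → liadosuwebibidux.
Rule 3 (intervocalic voicing): /s/ is a voiceless obstruent between vowels /o/ and /u/, so it voices to [z]. /liadosuwebibidux/ → liadozuwebibidux.
Rule 4 (final a-epenthesis): the form ends in the consonant /x/, so [a] is inserted word-finally. /liadozuwebibidux/ → liadozuwebibiduxa.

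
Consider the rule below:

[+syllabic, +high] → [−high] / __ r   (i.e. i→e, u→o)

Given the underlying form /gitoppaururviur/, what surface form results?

gitoppaororvior

/u/ is a high vowel immediately before /r/, so it lowers to [o].
/u/ is a high vowel immediately before /r/, so it lowers to [o].
/u/ is a high vowel immediately before /r/, so it lowers to [o].
The other instances of /i/ do not occur in the required environment and remain unchanged.
Surface form: [gitoppaororvior].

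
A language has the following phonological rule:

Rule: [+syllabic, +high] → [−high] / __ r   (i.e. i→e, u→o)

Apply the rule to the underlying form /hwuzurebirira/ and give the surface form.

Scanning /hwuzurebirira/: /u/ at position 3 is not in the conditioning environment; /u/ is a high vowel immediately before /r/, so it lowers to [o]; /i/ is a high vowel immediately before /r/, so it lowers to [e]; /i/ is a high vowel immediately before /r/, so it lowers to [e].
Result: [hwuzoreberera].

hwuzoreberera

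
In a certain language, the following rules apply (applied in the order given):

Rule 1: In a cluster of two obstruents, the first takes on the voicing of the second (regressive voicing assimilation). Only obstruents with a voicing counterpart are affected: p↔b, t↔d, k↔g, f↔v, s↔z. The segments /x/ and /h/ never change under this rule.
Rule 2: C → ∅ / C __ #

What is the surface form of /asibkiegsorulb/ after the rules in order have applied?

asipkieksorul

Rule 1 (regressive voicing assimilation): /b/ precedes the voiceless obstruent /k/, so it devoices to [p] by assimilation. /g/ precedes the voiceless obstruent /s/, so it devoices to [k] by assimilation. /asibkiegsorulb/ → asipkieksorulb.
Rule 2 (final cluster simplification): /b/ is the second consonant of a word-final cluster /lb/, so it deletes. /asipkieksorulb/ → asipkieksorul.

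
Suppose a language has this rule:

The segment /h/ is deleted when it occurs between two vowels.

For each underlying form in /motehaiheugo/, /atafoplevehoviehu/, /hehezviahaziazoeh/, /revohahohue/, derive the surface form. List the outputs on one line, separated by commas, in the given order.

/motehaiheugo/: /h/ occurs between vowels /e/ and /a/, so it deletes. /h/ occurs between vowels /i/ and /e/, so it deletes. → [moteaieugo].
/atafoplevehoviehu/: /h/ occurs between vowels /e/ and /o/, so it deletes. /h/ occurs between vowels /e/ and /u/, so it deletes. → [atafopleveovieu].
/hehezviahaziazoeh/: /h/ occurs between vowels /e/ and /e/, so it deletes. /h/ occurs between vowels /a/ and /a/, so it deletes. → [heezviaaziazoeh].
/revohahohue/: /h/ occurs between vowels /o/ and /a/, so it deletes. /h/ occurs between vowels /a/ and /o/, so it deletes. /h/ occurs between vowels /o/ and /u/, so it deletes. → [revoaoue].

moteaieugo, atafopleveovieu, heezviaaziazoeh, revoaoue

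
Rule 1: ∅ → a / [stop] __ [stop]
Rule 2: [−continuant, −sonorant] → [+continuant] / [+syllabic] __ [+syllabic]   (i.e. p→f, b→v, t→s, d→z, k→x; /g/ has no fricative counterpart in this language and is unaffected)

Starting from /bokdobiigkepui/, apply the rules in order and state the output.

Rule 1 (stop-cluster a-epenthesis): /k/ and /d/ form a stop–stop cluster, so [a] is inserted between them. /g/ and /k/ form a stop–stop cluster, so [a] is inserted between them. /bokdobiigkepui/ → bokadobiigakepui.
Rule 2 (intervocalic spirantization): /k/ is a stop between vowels /o/ and /a/, so it spirantizes to the fricative [x]. /d/ is a stop between vowels /a/ and /o/, so it spirantizes to the fricative [z]. /b/ is a stop between vowels /o/ and /i/, so it spirantizes to the fricative [v]. /k/ is a stop between vowels /a/ and /e/, so it spirantizes to the fricative [x]. /p/ is a stop between vowels /e/ and /u/, so it spirantizes to the fricative [f]. /bokadobiigakepui/ → boxazoviigaxefui.

boxazoviigaxefui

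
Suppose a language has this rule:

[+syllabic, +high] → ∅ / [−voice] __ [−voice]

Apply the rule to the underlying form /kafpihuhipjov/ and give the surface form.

/i/ is a high vowel flanked by voiceless consonants /p/ and /h/, so it deletes.
/u/ is a high vowel flanked by voiceless consonants /h/ and /h/, so it deletes.
/i/ is a high vowel flanked by voiceless consonants /h/ and /p/, so it deletes.
Surface form: [kafphhpjov].

kafphhpjov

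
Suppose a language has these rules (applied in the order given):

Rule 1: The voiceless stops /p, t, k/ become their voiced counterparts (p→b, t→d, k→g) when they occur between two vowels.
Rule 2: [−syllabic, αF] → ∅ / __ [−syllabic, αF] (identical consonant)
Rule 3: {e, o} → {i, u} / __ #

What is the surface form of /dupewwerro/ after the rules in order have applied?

dubeweru

Rule 1 (intervocalic voicing): /p/ is a voiceless stop between vowels /u/ and /e/, so it voices to [b]. /dupewwerro/ → dubewwerro.
Rule 2 (degemination): /ww/ is a geminate; the first /w/ deletes. /rr/ is a geminate; the first /r/ deletes. /dubewwerro/ → dubewero.
Rule 3 (final vowel raising): /o/ is a mid vowel in word-final position, so it raises to [u]. /dubewero/ → dubeweru.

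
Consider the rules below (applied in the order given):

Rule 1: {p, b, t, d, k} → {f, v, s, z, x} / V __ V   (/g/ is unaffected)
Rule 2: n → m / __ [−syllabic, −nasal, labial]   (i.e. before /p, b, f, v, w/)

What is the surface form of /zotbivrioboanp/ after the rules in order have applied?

zotbivriovoamp

Rule 1 (intervocalic spirantization): /b/ is a stop between vowels /o/ and /o/, so it spirantizes to the fricative [v]. /zotbivrioboanp/ → zotbivriovoanp.
Rule 2 (nasal place assimilation): /n/ precedes the labial consonant /p/, so it assimilates in place to [m]. /zotbivriovoanp/ → zotbivriovoamp.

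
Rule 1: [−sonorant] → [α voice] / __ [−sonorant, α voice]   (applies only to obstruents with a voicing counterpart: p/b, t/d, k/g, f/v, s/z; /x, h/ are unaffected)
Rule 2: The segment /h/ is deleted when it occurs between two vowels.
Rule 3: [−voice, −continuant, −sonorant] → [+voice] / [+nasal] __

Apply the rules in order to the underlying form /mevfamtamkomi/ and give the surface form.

Rule 1 (regressive voicing assimilation): /v/ precedes the voiceless obstruent /f/, so it devoices to [f] by assimilation. /mevfamtamkomi/ → meffamtamkomi.
Rule 2 (intervocalic h-deletion): no segment meets the environment; /meffamtamkomi/ is unchanged.
Rule 3 (post-nasal voicing): /t/ is a voiceless stop immediately after the nasal /m/, so it voices to [d]. /k/ is a voiceless stop immediately after the nasal /m/, so it voices to [g]. /meffamtamkomi/ → meffamdamgomi.

meffamdamgomi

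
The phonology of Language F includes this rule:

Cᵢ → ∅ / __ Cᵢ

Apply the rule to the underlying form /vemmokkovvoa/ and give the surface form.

/mm/ is a geminate; the first /m/ deletes.
/kk/ is a geminate; the first /k/ deletes.
/vv/ is a geminate; the first /v/ deletes.
Surface form: [vemokovoa].

vemokovoa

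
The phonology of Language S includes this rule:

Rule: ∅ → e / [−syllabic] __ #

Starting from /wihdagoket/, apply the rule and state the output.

wihdagokete

the form ends in the consonant /t/, so [e] is inserted word-finally.
Surface form: [wihdagokete].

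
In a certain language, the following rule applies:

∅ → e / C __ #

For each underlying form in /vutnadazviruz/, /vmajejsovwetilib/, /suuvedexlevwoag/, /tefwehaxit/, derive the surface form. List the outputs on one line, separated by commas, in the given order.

/vutnadazviruz/: the form ends in the consonant /z/, so [e] is inserted word-finally. → [vutnadazviruze].
/vmajejsovwetilib/: the form ends in the consonant /b/, so [e] is inserted word-finally. → [vmajejsovwetilibe].
/suuvedexlevwoag/: the form ends in the consonant /g/, so [e] is inserted word-finally. → [suuvedexlevwoage].
/tefwehaxit/: the form ends in the consonant /t/, so [e] is inserted word-finally. → [tefwehaxite].

vutnadazviruze, vmajejsovwetilibe, suuvedexlevwoage, tefwehaxite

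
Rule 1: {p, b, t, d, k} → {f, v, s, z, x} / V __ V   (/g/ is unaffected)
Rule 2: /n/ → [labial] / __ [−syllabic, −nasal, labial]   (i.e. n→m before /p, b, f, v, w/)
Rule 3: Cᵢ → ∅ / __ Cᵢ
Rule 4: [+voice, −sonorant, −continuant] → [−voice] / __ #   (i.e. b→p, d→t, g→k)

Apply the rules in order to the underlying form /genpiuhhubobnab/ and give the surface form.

gempiuhuvobnap

Rule 1 (intervocalic spirantization): /b/ is a stop between vowels /u/ and /o/, so it spirantizes to the fricative [v]. /genpiuhhubobnab/ → genpiuhhuvobnab.
Rule 2 (nasal place assimilation): /n/ precedes the labial consonant /p/, so it assimilates in place to [m]. /genpiuhhuvobnab/ → gempiuhhuvobnab.
Rule 3 (degemination): /hh/ is a geminate; the first /h/ deletes. /gempiuhhuvobnab/ → gempiuhuvobnab.
Rule 4 (final devoicing): /b/ is a voiced stop in word-final position, so it devoices to [p]. /gempiuhuvobnab/ → gempiuhuvobnap.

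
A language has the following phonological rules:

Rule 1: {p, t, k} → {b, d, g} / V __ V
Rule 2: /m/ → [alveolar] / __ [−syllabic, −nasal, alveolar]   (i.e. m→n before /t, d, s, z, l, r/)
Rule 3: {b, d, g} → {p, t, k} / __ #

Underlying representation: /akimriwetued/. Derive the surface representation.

aginriweduet

Rule 1 (intervocalic voicing): /k/ is a voiceless stop between vowels /a/ and /i/, so it voices to [g]. /t/ is a voiceless stop between vowels /e/ and /u/, so it voices to [d]. /akimriwetued/ → agimriwedued.
Rule 2 (nasal place assimilation): /m/ precedes the alveolar consonant /r/, so it assimilates in place to [n]. /agimriwedued/ → aginriwedued.
Rule 3 (final devoicing): /d/ is a voiced stop in word-final position, so it devoices to [t]. /aginriwedued/ → aginriweduet.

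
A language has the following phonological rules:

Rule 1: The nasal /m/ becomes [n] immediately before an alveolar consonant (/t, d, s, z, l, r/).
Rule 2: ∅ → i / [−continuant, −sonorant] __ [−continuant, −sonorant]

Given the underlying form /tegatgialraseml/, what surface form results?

tegatigialrasenl

Rule 1 (nasal place assimilation): /m/ precedes the alveolar consonant /l/, so it assimilates in place to [n]. /tegatgialraseml/ → tegatgialrasenl.
Rule 2 (stop-cluster i-epenthesis): /t/ and /g/ form a stop–stop cluster, so [i] is inserted between them. /tegatgialrasenl/ → tegatigialrasenl.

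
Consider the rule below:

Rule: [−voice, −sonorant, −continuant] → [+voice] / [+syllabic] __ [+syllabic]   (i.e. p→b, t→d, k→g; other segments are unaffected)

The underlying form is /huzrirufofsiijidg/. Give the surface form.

huzrirufofsiijidg

No segment of /huzrirufofsiijidg/ meets the structural description of the rule, so the form surfaces unchanged.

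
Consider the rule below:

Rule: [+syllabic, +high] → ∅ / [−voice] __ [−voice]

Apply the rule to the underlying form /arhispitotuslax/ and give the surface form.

/i/ is a high vowel flanked by voiceless consonants /h/ and /s/, so it deletes.
/i/ is a high vowel flanked by voiceless consonants /p/ and /t/, so it deletes.
/u/ is a high vowel flanked by voiceless consonants /t/ and /s/, so it deletes.
Surface form: [arhsptotslax].

arhsptotslax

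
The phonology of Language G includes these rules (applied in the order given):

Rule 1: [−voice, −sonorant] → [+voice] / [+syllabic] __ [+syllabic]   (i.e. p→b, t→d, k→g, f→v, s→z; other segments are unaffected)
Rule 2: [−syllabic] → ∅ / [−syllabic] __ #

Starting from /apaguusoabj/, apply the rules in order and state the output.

Rule 1 (intervocalic voicing): /p/ is a voiceless obstruent between vowels /a/ and /a/, so it voices to [b]. /s/ is a voiceless obstruent between vowels /u/ and /o/, so it voices to [z]. /apaguusoabj/ → abaguuzoabj.
Rule 2 (final cluster simplification): /j/ is the second consonant of a word-final cluster /bj/, so it deletes. /abaguuzoabj/ → abaguuzoab.

abaguuzoab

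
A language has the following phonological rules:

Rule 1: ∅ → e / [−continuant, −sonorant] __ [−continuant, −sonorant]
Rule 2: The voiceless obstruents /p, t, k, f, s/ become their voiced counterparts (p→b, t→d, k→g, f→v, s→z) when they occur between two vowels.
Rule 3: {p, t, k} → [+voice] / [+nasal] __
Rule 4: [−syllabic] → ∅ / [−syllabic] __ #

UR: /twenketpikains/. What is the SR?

twengedebigain

Rule 1 (stop-cluster e-epenthesis): /t/ and /p/ form a stop–stop cluster, so [e] is inserted between them. /twenketpikains/ → twenketepikains.
Rule 2 (intervocalic voicing): /t/ is a voiceless obstruent between vowels /e/ and /e/, so it voices to [d]. /p/ is a voiceless obstruent between vowels /e/ and /i/, so it voices to [b]. /k/ is a voiceless obstruent between vowels /i/ and /a/, so it voices to [g]. /twenketepikains/ → twenkedebigains.
Rule 3 (post-nasal voicing): /k/ is a voiceless stop immediately after the nasal /n/, so it voices to [g]. /twenkedebigains/ → twengedebigains.
Rule 4 (final cluster simplification): /s/ is the second consonant of a word-final cluster /ns/, so it deletes. /twengedebigains/ → twengedebigain.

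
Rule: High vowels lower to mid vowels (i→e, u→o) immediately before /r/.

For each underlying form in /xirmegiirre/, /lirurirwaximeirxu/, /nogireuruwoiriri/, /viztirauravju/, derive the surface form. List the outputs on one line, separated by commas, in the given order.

/xirmegiirre/: /i/ is a high vowel immediately before /r/, so it lowers to [e]. /i/ is a high vowel immediately before /r/, so it lowers to [e]. → [xermegierre].
/lirurirwaximeirxu/: /i/ is a high vowel immediately before /r/, so it lowers to [e]. /u/ is a high vowel immediately before /r/, so it lowers to [o]. /i/ is a high vowel immediately before /r/, so it lowers to [e]. /i/ is a high vowel immediately before /r/, so it lowers to [e]. → [lerorerwaximeerxu].
/nogireuruwoiriri/: /i/ is a high vowel immediately before /r/, so it lowers to [e]. /u/ is a high vowel immediately before /r/, so it lowers to [o]. /i/ is a high vowel immediately before /r/, so it lowers to [e]. /i/ is a high vowel immediately before /r/, so it lowers to [e]. → [nogereoruwoereri].
/viztirauravju/: /i/ is a high vowel immediately before /r/, so it lowers to [e]. /u/ is a high vowel immediately before /r/, so it lowers to [o]. → [vizteraoravju].

xermegierre, lerorerwaximeerxu, nogereoruwoereri, vizteraoravju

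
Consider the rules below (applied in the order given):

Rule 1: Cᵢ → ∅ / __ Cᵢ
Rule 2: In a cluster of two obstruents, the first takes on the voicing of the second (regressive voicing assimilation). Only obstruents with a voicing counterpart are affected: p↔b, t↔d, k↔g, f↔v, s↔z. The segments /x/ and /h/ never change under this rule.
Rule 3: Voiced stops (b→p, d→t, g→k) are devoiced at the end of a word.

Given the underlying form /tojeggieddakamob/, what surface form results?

tojegiedakamop

Rule 1 (degemination): /gg/ is a geminate; the first /g/ deletes. /dd/ is a geminate; the first /d/ deletes. /tojeggieddakamob/ → tojegiedakamob.
Rule 2 (regressive voicing assimilation): no segment meets the environment; /tojegiedakamob/ is unchanged.
Rule 3 (final devoicing): /b/ is a voiced stop in word-final position, so it devoices to [p]. /tojegiedakamob/ → tojegiedakamop.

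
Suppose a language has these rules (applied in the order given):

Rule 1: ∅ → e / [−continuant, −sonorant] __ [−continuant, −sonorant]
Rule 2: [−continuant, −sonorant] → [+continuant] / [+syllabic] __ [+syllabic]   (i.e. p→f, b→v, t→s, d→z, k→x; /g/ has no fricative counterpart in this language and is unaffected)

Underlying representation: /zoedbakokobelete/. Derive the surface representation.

zoezevaxoxovelese

Rule 1 (stop-cluster e-epenthesis): /d/ and /b/ form a stop–stop cluster, so [e] is inserted between them. /zoedbakokobelete/ → zoedebakokobelete.
Rule 2 (intervocalic spirantization): /d/ is a stop between vowels /e/ and /e/, so it spirantizes to the fricative [z]. /b/ is a stop between vowels /e/ and /a/, so it spirantizes to the fricative [v]. /k/ is a stop between vowels /a/ and /o/, so it spirantizes to the fricative [x]. /k/ is a stop between vowels /o/ and /o/, so it spirantizes to the fricative [x]. /b/ is a stop between vowels /o/ and /e/, so it spirantizes to the fricative [v]. /t/ is a stop between vowels /e/ and /e/, so it spirantizes to the fricative [s]. /zoedebakokobelete/ → zoezevaxoxovelese.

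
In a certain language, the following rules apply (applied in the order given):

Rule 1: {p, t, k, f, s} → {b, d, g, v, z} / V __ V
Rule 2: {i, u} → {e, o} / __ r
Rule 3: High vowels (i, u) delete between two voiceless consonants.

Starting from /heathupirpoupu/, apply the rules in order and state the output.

Rule 1 (intervocalic voicing): /p/ is a voiceless obstruent between vowels /u/ and /i/, so it voices to [b]. /p/ is a voiceless obstruent between vowels /u/ and /u/, so it voices to [b]. /heathupirpoupu/ → heathubirpoubu.
Rule 2 (pre-rhotic lowering): /i/ is a high vowel immediately before /r/, so it lowers to [e]. /heathubirpoubu/ → heathuberpoubu.
Rule 3 (high vowel syncope): no segment meets the environment; /heathuberpoubu/ is unchanged.

heathuberpoubu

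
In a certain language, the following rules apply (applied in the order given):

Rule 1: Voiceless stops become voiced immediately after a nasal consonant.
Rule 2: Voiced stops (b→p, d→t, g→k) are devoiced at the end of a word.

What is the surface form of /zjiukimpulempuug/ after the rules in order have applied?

zjiukimbulembuuk

Rule 1 (post-nasal voicing): /p/ is a voiceless stop immediately after the nasal /m/, so it voices to [b]. /p/ is a voiceless stop immediately after the nasal /m/, so it voices to [b]. /zjiukimpulempuug/ → zjiukimbulembuug.
Rule 2 (final devoicing): /g/ is a voiced stop in word-final position, so it devoices to [k]. /zjiukimbulembuug/ → zjiukimbulembuuk.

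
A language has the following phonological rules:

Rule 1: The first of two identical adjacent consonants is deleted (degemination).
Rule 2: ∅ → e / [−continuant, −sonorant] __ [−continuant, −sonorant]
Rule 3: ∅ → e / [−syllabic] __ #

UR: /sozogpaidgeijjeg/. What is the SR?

Rule 1 (degemination): /jj/ is a geminate; the first /j/ deletes. /sozogpaidgeijjeg/ → sozogpaidgeijeg.
Rule 2 (stop-cluster e-epenthesis): /g/ and /p/ form a stop–stop cluster, so [e] is inserted between them. /d/ and /g/ form a stop–stop cluster, so [e] is inserted between them. /sozogpaidgeijeg/ → sozogepaidegeijeg.
Rule 3 (final e-epenthesis): the form ends in the consonant /g/, so [e] is inserted word-finally. /sozogepaidegeijeg/ → sozogepaidegeijege.

sozogepaidegeijege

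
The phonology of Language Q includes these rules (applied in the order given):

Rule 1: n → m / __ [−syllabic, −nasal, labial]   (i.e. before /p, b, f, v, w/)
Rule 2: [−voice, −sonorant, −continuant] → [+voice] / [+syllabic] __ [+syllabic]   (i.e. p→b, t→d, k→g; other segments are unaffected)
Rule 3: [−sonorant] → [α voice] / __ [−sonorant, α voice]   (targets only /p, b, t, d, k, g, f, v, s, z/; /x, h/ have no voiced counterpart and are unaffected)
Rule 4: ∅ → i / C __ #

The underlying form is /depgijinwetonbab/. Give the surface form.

Rule 1 (nasal place assimilation): /n/ precedes the labial consonant /w/, so it assimilates in place to [m]. /n/ precedes the labial consonant /b/, so it assimilates in place to [m]. /depgijinwetonbab/ → depgijimwetombab.
Rule 2 (intervocalic voicing): /t/ is a voiceless stop between vowels /e/ and /o/, so it voices to [d]. /depgijimwetombab/ → depgijimwedombab.
Rule 3 (regressive voicing assimilation): /p/ precedes the voiced obstruent /g/, so it voices to [b] by assimilation. /depgijimwedombab/ → debgijimwedombab.
Rule 4 (final i-epenthesis): the form ends in the consonant /b/, so [i] is inserted word-finally. /debgijimwedombab/ → debgijimwedombabi.

debgijimwedombabi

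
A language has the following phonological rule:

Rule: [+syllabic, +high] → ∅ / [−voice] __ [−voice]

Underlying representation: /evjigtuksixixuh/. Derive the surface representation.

/u/ is a high vowel flanked by voiceless consonants /t/ and /k/, so it deletes.
/i/ is a high vowel flanked by voiceless consonants /s/ and /x/, so it deletes.
/i/ is a high vowel flanked by voiceless consonants /x/ and /x/, so it deletes.
/u/ is a high vowel flanked by voiceless consonants /x/ and /h/, so it deletes.
The other instance of /i/ does not occur in the required environment and remains unchanged.
Surface form: [evjigtksxxh].

evjigtksxxh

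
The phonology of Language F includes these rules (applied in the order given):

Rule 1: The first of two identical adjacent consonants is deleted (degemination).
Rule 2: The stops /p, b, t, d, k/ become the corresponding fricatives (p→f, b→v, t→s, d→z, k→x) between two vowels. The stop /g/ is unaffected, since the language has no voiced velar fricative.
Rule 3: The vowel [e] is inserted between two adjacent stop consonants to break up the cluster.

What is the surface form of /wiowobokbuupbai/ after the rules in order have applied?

Rule 1 (degemination): no segment meets the environment; /wiowobokbuupbai/ is unchanged.
Rule 2 (intervocalic spirantization): /b/ is a stop between vowels /o/ and /o/, so it spirantizes to the fricative [v]. /wiowobokbuupbai/ → wiowovokbuupbai.
Rule 3 (stop-cluster e-epenthesis): /k/ and /b/ form a stop–stop cluster, so [e] is inserted between them. /p/ and /b/ form a stop–stop cluster, so [e] is inserted between them. /wiowovokbuupbai/ → wiowovokebuupebai.

wiowovokebuupebai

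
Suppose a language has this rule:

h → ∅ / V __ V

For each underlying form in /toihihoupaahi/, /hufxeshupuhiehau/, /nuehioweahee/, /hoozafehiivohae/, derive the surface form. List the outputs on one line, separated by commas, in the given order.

/toihihoupaahi/: /h/ occurs between vowels /i/ and /i/, so it deletes. /h/ occurs between vowels /i/ and /o/, so it deletes. /h/ occurs between vowels /a/ and /i/, so it deletes. → [toiioupaai].
/hufxeshupuhiehau/: /h/ occurs between vowels /u/ and /i/, so it deletes. /h/ occurs between vowels /e/ and /a/, so it deletes. → [hufxeshupuieau].
/nuehioweahee/: /h/ occurs between vowels /e/ and /i/, so it deletes. /h/ occurs between vowels /a/ and /e/, so it deletes. → [nueioweaee].
/hoozafehiivohae/: /h/ occurs between vowels /e/ and /i/, so it deletes. /h/ occurs between vowels /o/ and /a/, so it deletes. → [hoozafeiivoae].

toiioupaai, hufxeshupuieau, nueioweaee, hoozafeiivoae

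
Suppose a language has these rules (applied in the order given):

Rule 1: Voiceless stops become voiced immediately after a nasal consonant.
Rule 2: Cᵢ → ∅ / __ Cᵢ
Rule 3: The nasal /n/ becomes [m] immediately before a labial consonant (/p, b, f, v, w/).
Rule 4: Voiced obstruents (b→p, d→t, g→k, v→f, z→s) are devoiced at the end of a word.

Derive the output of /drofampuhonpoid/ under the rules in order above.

Rule 1 (post-nasal voicing): /p/ is a voiceless stop immediately after the nasal /m/, so it voices to [b]. /p/ is a voiceless stop immediately after the nasal /n/, so it voices to [b]. /drofampuhonpoid/ → drofambuhonboid.
Rule 2 (degemination): no segment meets the environment; /drofambuhonboid/ is unchanged.
Rule 3 (nasal place assimilation): /n/ precedes the labial consonant /b/, so it assimilates in place to [m]. /drofambuhonboid/ → drofambuhomboid.
Rule 4 (final devoicing): /d/ is a voiced obstruent in word-final position, so it devoices to [t]. /drofambuhomboid/ → drofambuhomboit.

drofambuhomboit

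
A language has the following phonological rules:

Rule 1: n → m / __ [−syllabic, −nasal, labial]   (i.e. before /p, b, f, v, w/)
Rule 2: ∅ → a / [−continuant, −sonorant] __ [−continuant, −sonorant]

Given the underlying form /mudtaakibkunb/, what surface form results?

mudataakibakumb

Rule 1 (nasal place assimilation): /n/ precedes the labial consonant /b/, so it assimilates in place to [m]. /mudtaakibkunb/ → mudtaakibkumb.
Rule 2 (stop-cluster a-epenthesis): /d/ and /t/ form a stop–stop cluster, so [a] is inserted between them. /b/ and /k/ form a stop–stop cluster, so [a] is inserted between them. /mudtaakibkumb/ → mudataakibakumb.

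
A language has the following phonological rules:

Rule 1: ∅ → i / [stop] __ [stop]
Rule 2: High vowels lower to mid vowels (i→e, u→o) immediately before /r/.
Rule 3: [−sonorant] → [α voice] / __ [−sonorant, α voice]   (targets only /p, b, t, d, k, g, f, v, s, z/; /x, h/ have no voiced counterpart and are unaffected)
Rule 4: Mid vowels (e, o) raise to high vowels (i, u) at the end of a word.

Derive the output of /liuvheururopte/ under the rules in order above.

liufheororopiti

Rule 1 (stop-cluster i-epenthesis): /p/ and /t/ form a stop–stop cluster, so [i] is inserted between them. /liuvheururopte/ → liuvheururopite.
Rule 2 (pre-rhotic lowering): /u/ is a high vowel immediately before /r/, so it lowers to [o]. /u/ is a high vowel immediately before /r/, so it lowers to [o]. /liuvheururopite/ → liuvheororopite.
Rule 3 (regressive voicing assimilation): /v/ precedes the voiceless obstruent /h/, so it devoices to [f] by assimilation. /liuvheororopite/ → liufheororopite.
Rule 4 (final vowel raising): /e/ is a mid vowel in word-final position, so it raises to [i]. /liufheororopite/ → liufheororopiti.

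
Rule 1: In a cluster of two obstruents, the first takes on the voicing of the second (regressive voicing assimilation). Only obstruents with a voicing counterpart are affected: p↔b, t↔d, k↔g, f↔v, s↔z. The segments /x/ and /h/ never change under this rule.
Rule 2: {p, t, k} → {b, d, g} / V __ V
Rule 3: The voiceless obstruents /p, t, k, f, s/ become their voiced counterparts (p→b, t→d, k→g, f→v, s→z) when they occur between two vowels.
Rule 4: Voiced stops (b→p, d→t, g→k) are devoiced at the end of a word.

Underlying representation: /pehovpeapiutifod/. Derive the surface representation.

pehofpeabiudivot

Rule 1 (regressive voicing assimilation): /v/ precedes the voiceless obstruent /p/, so it devoices to [f] by assimilation. /pehovpeapiutifod/ → pehofpeapiutifod.
Rule 2 (intervocalic voicing): /p/ is a voiceless stop between vowels /a/ and /i/, so it voices to [b]. /t/ is a voiceless stop between vowels /u/ and /i/, so it voices to [d]. /pehofpeapiutifod/ → pehofpeabiudifod.
Rule 3 (intervocalic voicing): /f/ is a voiceless obstruent between vowels /i/ and /o/, so it voices to [v]. /pehofpeabiudifod/ → pehofpeabiudivod.
Rule 4 (final devoicing): /d/ is a voiced stop in word-final position, so it devoices to [t]. /pehofpeabiudivod/ → pehofpeabiudivot.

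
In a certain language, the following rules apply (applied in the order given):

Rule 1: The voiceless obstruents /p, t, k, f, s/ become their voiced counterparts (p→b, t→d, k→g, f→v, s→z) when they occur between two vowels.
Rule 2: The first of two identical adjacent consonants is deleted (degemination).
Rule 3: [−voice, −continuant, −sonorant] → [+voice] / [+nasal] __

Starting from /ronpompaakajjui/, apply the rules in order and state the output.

ronbombaagajui

Rule 1 (intervocalic voicing): /k/ is a voiceless obstruent between vowels /a/ and /a/, so it voices to [g]. /ronpompaakajjui/ → ronpompaagajjui.
Rule 2 (degemination): /jj/ is a geminate; the first /j/ deletes. /ronpompaagajjui/ → ronpompaagajui.
Rule 3 (post-nasal voicing): /p/ is a voiceless stop immediately after the nasal /n/, so it voices to [b]. /p/ is a voiceless stop immediately after the nasal /m/, so it voices to [b]. /ronpompaagajui/ → ronbombaagajui.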